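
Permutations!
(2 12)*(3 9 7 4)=[0, 1, 12, 9, 3, 5, 6, 4, 8, 7, 10, 11, 2]=(2 12)(3 9 7 4)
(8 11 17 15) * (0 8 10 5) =[8, 1, 2, 3, 4, 0, 6, 7, 11, 9, 5, 17, 12, 13, 14, 10, 16, 15] =(0 8 11 17 15 10 5)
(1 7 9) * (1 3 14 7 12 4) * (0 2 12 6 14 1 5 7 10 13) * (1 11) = (0 2 12 4 5 7 9 3 11 1 6 14 10 13) = [2, 6, 12, 11, 5, 7, 14, 9, 8, 3, 13, 1, 4, 0, 10]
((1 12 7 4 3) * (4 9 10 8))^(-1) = (1 3 4 8 10 9 7 12) = [0, 3, 2, 4, 8, 5, 6, 12, 10, 7, 9, 11, 1]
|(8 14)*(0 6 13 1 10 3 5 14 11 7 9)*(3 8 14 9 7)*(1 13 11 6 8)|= 14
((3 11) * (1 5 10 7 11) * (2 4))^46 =(1 11 10)(3 7 5) =[0, 11, 2, 7, 4, 3, 6, 5, 8, 9, 1, 10]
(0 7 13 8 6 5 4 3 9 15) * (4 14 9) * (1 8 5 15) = [7, 8, 2, 4, 3, 14, 15, 13, 6, 1, 10, 11, 12, 5, 9, 0] = (0 7 13 5 14 9 1 8 6 15)(3 4)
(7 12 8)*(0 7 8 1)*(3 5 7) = [3, 0, 2, 5, 4, 7, 6, 12, 8, 9, 10, 11, 1] = (0 3 5 7 12 1)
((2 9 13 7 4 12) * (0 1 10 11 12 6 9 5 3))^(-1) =[3, 0, 12, 5, 7, 2, 4, 13, 8, 6, 1, 10, 11, 9] =(0 3 5 2 12 11 10 1)(4 7 13 9 6)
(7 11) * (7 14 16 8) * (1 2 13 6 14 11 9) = (1 2 13 6 14 16 8 7 9) = [0, 2, 13, 3, 4, 5, 14, 9, 7, 1, 10, 11, 12, 6, 16, 15, 8]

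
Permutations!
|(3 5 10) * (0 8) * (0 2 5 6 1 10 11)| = 20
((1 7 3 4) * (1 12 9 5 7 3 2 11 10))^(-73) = (1 2 9 3 11 5 4 10 7 12) = [0, 2, 9, 11, 10, 4, 6, 12, 8, 3, 7, 5, 1]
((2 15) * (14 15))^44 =(2 15 14) =[0, 1, 15, 3, 4, 5, 6, 7, 8, 9, 10, 11, 12, 13, 2, 14]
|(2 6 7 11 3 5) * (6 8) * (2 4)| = 8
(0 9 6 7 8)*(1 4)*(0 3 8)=[9, 4, 2, 8, 1, 5, 7, 0, 3, 6]=(0 9 6 7)(1 4)(3 8)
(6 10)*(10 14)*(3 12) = [0, 1, 2, 12, 4, 5, 14, 7, 8, 9, 6, 11, 3, 13, 10] = (3 12)(6 14 10)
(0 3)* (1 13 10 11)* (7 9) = (0 3)(1 13 10 11)(7 9) = [3, 13, 2, 0, 4, 5, 6, 9, 8, 7, 11, 1, 12, 10]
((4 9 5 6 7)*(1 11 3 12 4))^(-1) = (1 7 6 5 9 4 12 3 11) = [0, 7, 2, 11, 12, 9, 5, 6, 8, 4, 10, 1, 3]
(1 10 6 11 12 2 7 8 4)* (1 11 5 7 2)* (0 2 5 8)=[2, 10, 5, 3, 11, 7, 8, 0, 4, 9, 6, 12, 1]=(0 2 5 7)(1 10 6 8 4 11 12)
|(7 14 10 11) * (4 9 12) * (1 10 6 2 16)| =24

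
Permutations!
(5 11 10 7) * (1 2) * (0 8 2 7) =(0 8 2 1 7 5 11 10) =[8, 7, 1, 3, 4, 11, 6, 5, 2, 9, 0, 10]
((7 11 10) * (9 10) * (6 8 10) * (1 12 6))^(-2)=[0, 11, 2, 3, 4, 5, 1, 8, 12, 7, 6, 10, 9]=(1 11 10 6)(7 8 12 9)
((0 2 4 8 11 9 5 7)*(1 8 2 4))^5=(0 11 4 9 2 5 1 7 8)=[11, 7, 5, 3, 9, 1, 6, 8, 0, 2, 10, 4]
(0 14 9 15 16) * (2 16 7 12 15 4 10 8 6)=(0 14 9 4 10 8 6 2 16)(7 12 15)=[14, 1, 16, 3, 10, 5, 2, 12, 6, 4, 8, 11, 15, 13, 9, 7, 0]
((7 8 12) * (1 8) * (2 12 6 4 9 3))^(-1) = (1 7 12 2 3 9 4 6 8) = [0, 7, 3, 9, 6, 5, 8, 12, 1, 4, 10, 11, 2]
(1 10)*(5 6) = (1 10)(5 6) = [0, 10, 2, 3, 4, 6, 5, 7, 8, 9, 1]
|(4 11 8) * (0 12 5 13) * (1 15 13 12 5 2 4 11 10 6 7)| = 22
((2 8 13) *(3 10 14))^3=[0, 1, 2, 3, 4, 5, 6, 7, 8, 9, 10, 11, 12, 13, 14]=(14)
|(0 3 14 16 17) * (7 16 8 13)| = 8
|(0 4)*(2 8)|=|(0 4)(2 8)|=2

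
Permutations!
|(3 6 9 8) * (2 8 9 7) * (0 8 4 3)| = |(9)(0 8)(2 4 3 6 7)| = 10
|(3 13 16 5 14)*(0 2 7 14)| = |(0 2 7 14 3 13 16 5)| = 8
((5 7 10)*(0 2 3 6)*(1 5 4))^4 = (1 4 10 7 5) = [0, 4, 2, 3, 10, 1, 6, 5, 8, 9, 7]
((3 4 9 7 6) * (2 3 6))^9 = [0, 1, 7, 2, 3, 5, 6, 9, 8, 4] = (2 7 9 4 3)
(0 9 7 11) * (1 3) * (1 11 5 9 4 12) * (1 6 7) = (0 4 12 6 7 5 9 1 3 11) = [4, 3, 2, 11, 12, 9, 7, 5, 8, 1, 10, 0, 6]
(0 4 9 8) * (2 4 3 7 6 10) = (0 3 7 6 10 2 4 9 8) = [3, 1, 4, 7, 9, 5, 10, 6, 0, 8, 2]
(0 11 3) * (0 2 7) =(0 11 3 2 7) =[11, 1, 7, 2, 4, 5, 6, 0, 8, 9, 10, 3]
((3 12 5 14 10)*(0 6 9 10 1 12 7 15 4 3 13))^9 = (0 13 10 9 6)(1 12 5 14)(3 7 15 4) = [13, 12, 2, 7, 3, 14, 0, 15, 8, 6, 9, 11, 5, 10, 1, 4]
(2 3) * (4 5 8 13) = (2 3)(4 5 8 13) = [0, 1, 3, 2, 5, 8, 6, 7, 13, 9, 10, 11, 12, 4]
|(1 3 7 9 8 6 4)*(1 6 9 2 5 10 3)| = |(2 5 10 3 7)(4 6)(8 9)| = 10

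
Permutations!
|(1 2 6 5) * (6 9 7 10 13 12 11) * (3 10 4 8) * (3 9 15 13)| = |(1 2 15 13 12 11 6 5)(3 10)(4 8 9 7)| = 8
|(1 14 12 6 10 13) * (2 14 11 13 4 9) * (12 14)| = |(14)(1 11 13)(2 12 6 10 4 9)| = 6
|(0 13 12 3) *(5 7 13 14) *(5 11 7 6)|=14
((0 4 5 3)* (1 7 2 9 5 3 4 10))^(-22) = (0 9 10 5 1 4 7 3 2) = [9, 4, 0, 2, 7, 1, 6, 3, 8, 10, 5]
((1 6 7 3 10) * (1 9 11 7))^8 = [0, 1, 2, 11, 4, 5, 6, 9, 8, 3, 7, 10] = (3 11 10 7 9)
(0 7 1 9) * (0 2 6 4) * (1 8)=[7, 9, 6, 3, 0, 5, 4, 8, 1, 2]=(0 7 8 1 9 2 6 4)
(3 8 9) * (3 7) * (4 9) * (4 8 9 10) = (3 9 7)(4 10) = [0, 1, 2, 9, 10, 5, 6, 3, 8, 7, 4]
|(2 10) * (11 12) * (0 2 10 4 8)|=|(0 2 4 8)(11 12)|=4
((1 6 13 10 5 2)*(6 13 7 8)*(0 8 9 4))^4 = (0 9 6)(1 2 5 10 13)(4 7 8) = [9, 2, 5, 3, 7, 10, 0, 8, 4, 6, 13, 11, 12, 1]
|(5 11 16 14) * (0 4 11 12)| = |(0 4 11 16 14 5 12)| = 7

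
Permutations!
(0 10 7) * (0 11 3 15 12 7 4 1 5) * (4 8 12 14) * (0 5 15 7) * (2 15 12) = (0 10 8 2 15 14 4 1 12)(3 7 11) = [10, 12, 15, 7, 1, 5, 6, 11, 2, 9, 8, 3, 0, 13, 4, 14]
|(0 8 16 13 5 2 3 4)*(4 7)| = 9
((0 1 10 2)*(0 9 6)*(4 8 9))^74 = (0 10 4 9)(1 2 8 6) = [10, 2, 8, 3, 9, 5, 1, 7, 6, 0, 4]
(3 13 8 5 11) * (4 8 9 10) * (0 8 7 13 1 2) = (0 8 5 11 3 1 2)(4 7 13 9 10) = [8, 2, 0, 1, 7, 11, 6, 13, 5, 10, 4, 3, 12, 9]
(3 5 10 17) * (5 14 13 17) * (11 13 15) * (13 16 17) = (3 14 15 11 16 17)(5 10) = [0, 1, 2, 14, 4, 10, 6, 7, 8, 9, 5, 16, 12, 13, 15, 11, 17, 3]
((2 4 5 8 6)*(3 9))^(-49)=(2 4 5 8 6)(3 9)=[0, 1, 4, 9, 5, 8, 2, 7, 6, 3]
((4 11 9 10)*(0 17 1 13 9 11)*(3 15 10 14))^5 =(0 14)(1 15)(3 17)(4 9)(10 13) =[14, 15, 2, 17, 9, 5, 6, 7, 8, 4, 13, 11, 12, 10, 0, 1, 16, 3]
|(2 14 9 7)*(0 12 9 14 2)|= |(14)(0 12 9 7)|= 4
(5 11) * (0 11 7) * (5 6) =(0 11 6 5 7) =[11, 1, 2, 3, 4, 7, 5, 0, 8, 9, 10, 6]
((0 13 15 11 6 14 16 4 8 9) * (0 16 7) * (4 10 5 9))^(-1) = (0 7 14 6 11 15 13)(4 8)(5 10 16 9) = [7, 1, 2, 3, 8, 10, 11, 14, 4, 5, 16, 15, 12, 0, 6, 13, 9]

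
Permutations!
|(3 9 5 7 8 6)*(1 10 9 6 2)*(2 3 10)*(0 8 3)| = 6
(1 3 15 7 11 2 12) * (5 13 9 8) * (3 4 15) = (1 4 15 7 11 2 12)(5 13 9 8) = [0, 4, 12, 3, 15, 13, 6, 11, 5, 8, 10, 2, 1, 9, 14, 7]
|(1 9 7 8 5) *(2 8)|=6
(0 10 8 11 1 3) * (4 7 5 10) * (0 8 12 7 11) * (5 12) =[4, 3, 2, 8, 11, 10, 6, 12, 0, 9, 5, 1, 7] =(0 4 11 1 3 8)(5 10)(7 12)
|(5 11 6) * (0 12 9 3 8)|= |(0 12 9 3 8)(5 11 6)|= 15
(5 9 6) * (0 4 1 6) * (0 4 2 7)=[2, 6, 7, 3, 1, 9, 5, 0, 8, 4]=(0 2 7)(1 6 5 9 4)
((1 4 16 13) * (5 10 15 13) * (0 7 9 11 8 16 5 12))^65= (0 9 8 12 7 11 16)(1 13 15 10 5 4)= [9, 13, 2, 3, 1, 4, 6, 11, 12, 8, 5, 16, 7, 15, 14, 10, 0]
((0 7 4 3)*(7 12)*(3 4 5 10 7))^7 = [12, 1, 2, 0, 4, 10, 6, 5, 8, 9, 7, 11, 3] = (0 12 3)(5 10 7)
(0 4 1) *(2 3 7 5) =[4, 0, 3, 7, 1, 2, 6, 5] =(0 4 1)(2 3 7 5)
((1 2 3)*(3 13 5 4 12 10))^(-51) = (1 12 13 3 4 2 10 5) = [0, 12, 10, 4, 2, 1, 6, 7, 8, 9, 5, 11, 13, 3]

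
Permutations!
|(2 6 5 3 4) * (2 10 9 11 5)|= 6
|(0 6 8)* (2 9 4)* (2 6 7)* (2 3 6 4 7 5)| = |(0 5 2 9 7 3 6 8)| = 8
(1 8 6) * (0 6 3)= (0 6 1 8 3)= [6, 8, 2, 0, 4, 5, 1, 7, 3]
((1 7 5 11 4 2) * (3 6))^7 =(1 7 5 11 4 2)(3 6) =[0, 7, 1, 6, 2, 11, 3, 5, 8, 9, 10, 4]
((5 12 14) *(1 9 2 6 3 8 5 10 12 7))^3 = (14)(1 6 5 9 3 7 2 8) = [0, 6, 8, 7, 4, 9, 5, 2, 1, 3, 10, 11, 12, 13, 14]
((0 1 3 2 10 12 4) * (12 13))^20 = (0 10)(1 13)(2 4)(3 12) = [10, 13, 4, 12, 2, 5, 6, 7, 8, 9, 0, 11, 3, 1]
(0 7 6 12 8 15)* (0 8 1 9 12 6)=(0 7)(1 9 12)(8 15)=[7, 9, 2, 3, 4, 5, 6, 0, 15, 12, 10, 11, 1, 13, 14, 8]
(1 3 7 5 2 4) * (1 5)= (1 3 7)(2 4 5)= [0, 3, 4, 7, 5, 2, 6, 1]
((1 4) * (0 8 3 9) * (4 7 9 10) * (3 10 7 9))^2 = (0 10 1)(4 9 8) = [10, 0, 2, 3, 9, 5, 6, 7, 4, 8, 1]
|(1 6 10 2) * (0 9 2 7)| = |(0 9 2 1 6 10 7)| = 7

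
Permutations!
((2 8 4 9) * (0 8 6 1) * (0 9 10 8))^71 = (1 6 2 9)(4 8 10) = [0, 6, 9, 3, 8, 5, 2, 7, 10, 1, 4]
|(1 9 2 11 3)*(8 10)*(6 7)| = 10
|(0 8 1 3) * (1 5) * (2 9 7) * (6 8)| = |(0 6 8 5 1 3)(2 9 7)| = 6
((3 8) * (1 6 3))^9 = (1 6 3 8) = [0, 6, 2, 8, 4, 5, 3, 7, 1]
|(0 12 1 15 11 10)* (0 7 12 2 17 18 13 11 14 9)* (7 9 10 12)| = |(0 2 17 18 13 11 12 1 15 14 10 9)| = 12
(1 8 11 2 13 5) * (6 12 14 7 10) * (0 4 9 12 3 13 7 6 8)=(0 4 9 12 14 6 3 13 5 1)(2 7 10 8 11)=[4, 0, 7, 13, 9, 1, 3, 10, 11, 12, 8, 2, 14, 5, 6]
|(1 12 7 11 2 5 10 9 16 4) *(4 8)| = |(1 12 7 11 2 5 10 9 16 8 4)| = 11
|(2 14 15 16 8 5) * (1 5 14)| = 12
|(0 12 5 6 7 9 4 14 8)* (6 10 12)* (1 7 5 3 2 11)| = |(0 6 5 10 12 3 2 11 1 7 9 4 14 8)| = 14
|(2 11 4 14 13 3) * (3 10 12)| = |(2 11 4 14 13 10 12 3)| = 8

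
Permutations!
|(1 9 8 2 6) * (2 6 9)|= 5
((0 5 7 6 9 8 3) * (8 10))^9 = (0 5 7 6 9 10 8 3) = [5, 1, 2, 0, 4, 7, 9, 6, 3, 10, 8]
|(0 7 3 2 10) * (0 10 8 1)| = |(10)(0 7 3 2 8 1)| = 6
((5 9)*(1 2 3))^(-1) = (1 3 2)(5 9) = [0, 3, 1, 2, 4, 9, 6, 7, 8, 5]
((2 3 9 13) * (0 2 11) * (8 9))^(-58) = (0 13 8 2 11 9 3) = [13, 1, 11, 0, 4, 5, 6, 7, 2, 3, 10, 9, 12, 8]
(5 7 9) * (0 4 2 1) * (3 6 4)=(0 3 6 4 2 1)(5 7 9)=[3, 0, 1, 6, 2, 7, 4, 9, 8, 5]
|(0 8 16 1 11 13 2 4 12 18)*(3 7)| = |(0 8 16 1 11 13 2 4 12 18)(3 7)| = 10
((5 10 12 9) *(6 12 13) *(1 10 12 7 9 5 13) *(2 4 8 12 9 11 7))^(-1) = (1 10)(2 6 13 9 5 12 8 4)(7 11) = [0, 10, 6, 3, 2, 12, 13, 11, 4, 5, 1, 7, 8, 9]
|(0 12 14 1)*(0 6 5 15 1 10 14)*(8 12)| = |(0 8 12)(1 6 5 15)(10 14)| = 12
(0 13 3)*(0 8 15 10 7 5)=(0 13 3 8 15 10 7 5)=[13, 1, 2, 8, 4, 0, 6, 5, 15, 9, 7, 11, 12, 3, 14, 10]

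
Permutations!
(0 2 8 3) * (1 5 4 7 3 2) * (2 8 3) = (8)(0 1 5 4 7 2 3) = [1, 5, 3, 0, 7, 4, 6, 2, 8]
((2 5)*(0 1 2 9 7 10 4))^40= [0, 1, 2, 3, 4, 5, 6, 7, 8, 9, 10]= (10)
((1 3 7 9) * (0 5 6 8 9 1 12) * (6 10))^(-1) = [12, 7, 2, 1, 4, 0, 10, 3, 6, 8, 5, 11, 9] = (0 12 9 8 6 10 5)(1 7 3)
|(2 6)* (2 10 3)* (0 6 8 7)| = 7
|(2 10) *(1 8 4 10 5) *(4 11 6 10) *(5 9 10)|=15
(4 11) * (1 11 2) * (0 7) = (0 7)(1 11 4 2) = [7, 11, 1, 3, 2, 5, 6, 0, 8, 9, 10, 4]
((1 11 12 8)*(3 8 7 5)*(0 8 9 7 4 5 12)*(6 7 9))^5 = (0 8 1 11)(3 5 4 12 7 6) = [8, 11, 2, 5, 12, 4, 3, 6, 1, 9, 10, 0, 7]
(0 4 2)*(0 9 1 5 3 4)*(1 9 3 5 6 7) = (9)(1 6 7)(2 3 4) = [0, 6, 3, 4, 2, 5, 7, 1, 8, 9]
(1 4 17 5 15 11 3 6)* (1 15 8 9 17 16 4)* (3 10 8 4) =(3 6 15 11 10 8 9 17 5 4 16) =[0, 1, 2, 6, 16, 4, 15, 7, 9, 17, 8, 10, 12, 13, 14, 11, 3, 5]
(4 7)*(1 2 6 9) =[0, 2, 6, 3, 7, 5, 9, 4, 8, 1] =(1 2 6 9)(4 7)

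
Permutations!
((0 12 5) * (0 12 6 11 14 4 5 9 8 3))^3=(0 14 12 3 11 5 8 6 4 9)=[14, 1, 2, 11, 9, 8, 4, 7, 6, 0, 10, 5, 3, 13, 12]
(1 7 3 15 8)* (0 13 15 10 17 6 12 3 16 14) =(0 13 15 8 1 7 16 14)(3 10 17 6 12) =[13, 7, 2, 10, 4, 5, 12, 16, 1, 9, 17, 11, 3, 15, 0, 8, 14, 6]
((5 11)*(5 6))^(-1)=(5 6 11)=[0, 1, 2, 3, 4, 6, 11, 7, 8, 9, 10, 5]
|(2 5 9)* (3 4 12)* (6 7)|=6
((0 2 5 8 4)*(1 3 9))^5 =(1 9 3) =[0, 9, 2, 1, 4, 5, 6, 7, 8, 3]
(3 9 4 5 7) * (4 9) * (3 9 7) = (3 4 5)(7 9) = [0, 1, 2, 4, 5, 3, 6, 9, 8, 7]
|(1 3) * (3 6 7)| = 4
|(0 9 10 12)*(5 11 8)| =|(0 9 10 12)(5 11 8)| =12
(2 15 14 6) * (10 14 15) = [0, 1, 10, 3, 4, 5, 2, 7, 8, 9, 14, 11, 12, 13, 6, 15] = (15)(2 10 14 6)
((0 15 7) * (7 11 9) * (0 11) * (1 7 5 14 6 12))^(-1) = [15, 12, 2, 3, 4, 9, 14, 1, 8, 11, 10, 7, 6, 13, 5, 0] = (0 15)(1 12 6 14 5 9 11 7)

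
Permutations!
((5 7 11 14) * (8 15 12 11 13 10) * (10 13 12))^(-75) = (15) = [0, 1, 2, 3, 4, 5, 6, 7, 8, 9, 10, 11, 12, 13, 14, 15]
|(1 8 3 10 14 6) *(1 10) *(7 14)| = 12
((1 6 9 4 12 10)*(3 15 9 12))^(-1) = (1 10 12 6)(3 4 9 15) = [0, 10, 2, 4, 9, 5, 1, 7, 8, 15, 12, 11, 6, 13, 14, 3]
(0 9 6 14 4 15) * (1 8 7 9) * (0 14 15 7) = (0 1 8)(4 7 9 6 15 14) = [1, 8, 2, 3, 7, 5, 15, 9, 0, 6, 10, 11, 12, 13, 4, 14]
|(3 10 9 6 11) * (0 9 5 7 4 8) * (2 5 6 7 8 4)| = 12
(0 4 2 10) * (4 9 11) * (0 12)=(0 9 11 4 2 10 12)=[9, 1, 10, 3, 2, 5, 6, 7, 8, 11, 12, 4, 0]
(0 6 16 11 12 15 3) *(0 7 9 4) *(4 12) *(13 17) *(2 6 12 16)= (0 12 15 3 7 9 16 11 4)(2 6)(13 17)= [12, 1, 6, 7, 0, 5, 2, 9, 8, 16, 10, 4, 15, 17, 14, 3, 11, 13]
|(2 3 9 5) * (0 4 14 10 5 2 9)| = |(0 4 14 10 5 9 2 3)| = 8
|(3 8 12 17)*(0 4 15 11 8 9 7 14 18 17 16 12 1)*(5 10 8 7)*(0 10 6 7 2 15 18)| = 30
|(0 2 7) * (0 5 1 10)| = 6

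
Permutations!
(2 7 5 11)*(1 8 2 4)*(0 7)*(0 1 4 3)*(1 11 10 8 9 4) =(0 7 5 10 8 2 11 3)(1 9 4) =[7, 9, 11, 0, 1, 10, 6, 5, 2, 4, 8, 3]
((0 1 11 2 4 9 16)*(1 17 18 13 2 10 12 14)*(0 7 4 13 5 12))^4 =(0 12 10 5 11 18 1 17 14) =[12, 17, 2, 3, 4, 11, 6, 7, 8, 9, 5, 18, 10, 13, 0, 15, 16, 14, 1]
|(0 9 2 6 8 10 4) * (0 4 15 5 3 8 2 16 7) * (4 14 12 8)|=8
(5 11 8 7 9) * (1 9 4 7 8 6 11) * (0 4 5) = (0 4 7 5 1 9)(6 11) = [4, 9, 2, 3, 7, 1, 11, 5, 8, 0, 10, 6]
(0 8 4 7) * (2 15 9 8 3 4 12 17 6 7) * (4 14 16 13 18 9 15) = (0 3 14 16 13 18 9 8 12 17 6 7)(2 4) = [3, 1, 4, 14, 2, 5, 7, 0, 12, 8, 10, 11, 17, 18, 16, 15, 13, 6, 9]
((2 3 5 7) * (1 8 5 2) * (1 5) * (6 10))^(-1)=[0, 8, 3, 2, 4, 7, 10, 5, 1, 9, 6]=(1 8)(2 3)(5 7)(6 10)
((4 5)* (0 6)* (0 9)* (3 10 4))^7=(0 6 9)(3 5 4 10)=[6, 1, 2, 5, 10, 4, 9, 7, 8, 0, 3]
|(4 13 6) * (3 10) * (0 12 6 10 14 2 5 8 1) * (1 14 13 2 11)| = 30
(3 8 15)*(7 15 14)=[0, 1, 2, 8, 4, 5, 6, 15, 14, 9, 10, 11, 12, 13, 7, 3]=(3 8 14 7 15)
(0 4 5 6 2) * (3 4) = (0 3 4 5 6 2) = [3, 1, 0, 4, 5, 6, 2]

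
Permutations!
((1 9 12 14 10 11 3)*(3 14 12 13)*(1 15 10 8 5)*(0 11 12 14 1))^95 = (0 5 8 14 12 10 15 3 13 9 1 11) = [5, 11, 2, 13, 4, 8, 6, 7, 14, 1, 15, 0, 10, 9, 12, 3]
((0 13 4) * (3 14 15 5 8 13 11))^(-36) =(15) =[0, 1, 2, 3, 4, 5, 6, 7, 8, 9, 10, 11, 12, 13, 14, 15]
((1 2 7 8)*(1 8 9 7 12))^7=[0, 2, 12, 3, 4, 5, 6, 9, 8, 7, 10, 11, 1]=(1 2 12)(7 9)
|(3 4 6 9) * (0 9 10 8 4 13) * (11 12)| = |(0 9 3 13)(4 6 10 8)(11 12)| = 4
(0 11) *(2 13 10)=(0 11)(2 13 10)=[11, 1, 13, 3, 4, 5, 6, 7, 8, 9, 2, 0, 12, 10]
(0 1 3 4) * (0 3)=(0 1)(3 4)=[1, 0, 2, 4, 3]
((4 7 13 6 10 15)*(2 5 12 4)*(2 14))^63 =(2 4 6 14 12 13 15 5 7 10) =[0, 1, 4, 3, 6, 7, 14, 10, 8, 9, 2, 11, 13, 15, 12, 5]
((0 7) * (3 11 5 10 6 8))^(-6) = (11) = [0, 1, 2, 3, 4, 5, 6, 7, 8, 9, 10, 11]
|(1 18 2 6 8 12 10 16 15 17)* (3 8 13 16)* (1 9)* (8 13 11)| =|(1 18 2 6 11 8 12 10 3 13 16 15 17 9)| =14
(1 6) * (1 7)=(1 6 7)=[0, 6, 2, 3, 4, 5, 7, 1]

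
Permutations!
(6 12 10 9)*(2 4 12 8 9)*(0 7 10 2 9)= (0 7 10 9 6 8)(2 4 12)= [7, 1, 4, 3, 12, 5, 8, 10, 0, 6, 9, 11, 2]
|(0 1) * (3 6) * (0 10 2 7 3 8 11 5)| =10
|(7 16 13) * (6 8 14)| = |(6 8 14)(7 16 13)| = 3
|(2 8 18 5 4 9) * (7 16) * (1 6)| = |(1 6)(2 8 18 5 4 9)(7 16)| = 6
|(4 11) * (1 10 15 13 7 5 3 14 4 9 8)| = 12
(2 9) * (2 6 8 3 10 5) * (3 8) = (2 9 6 3 10 5) = [0, 1, 9, 10, 4, 2, 3, 7, 8, 6, 5]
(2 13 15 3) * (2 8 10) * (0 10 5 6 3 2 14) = (0 10 14)(2 13 15)(3 8 5 6) = [10, 1, 13, 8, 4, 6, 3, 7, 5, 9, 14, 11, 12, 15, 0, 2]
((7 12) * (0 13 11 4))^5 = (0 13 11 4)(7 12) = [13, 1, 2, 3, 0, 5, 6, 12, 8, 9, 10, 4, 7, 11]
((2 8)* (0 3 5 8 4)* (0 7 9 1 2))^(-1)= (0 8 5 3)(1 9 7 4 2)= [8, 9, 1, 0, 2, 3, 6, 4, 5, 7]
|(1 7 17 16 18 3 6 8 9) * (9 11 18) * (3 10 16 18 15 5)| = 42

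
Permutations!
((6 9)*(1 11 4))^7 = [0, 11, 2, 3, 1, 5, 9, 7, 8, 6, 10, 4] = (1 11 4)(6 9)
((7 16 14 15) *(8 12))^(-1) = (7 15 14 16)(8 12) = [0, 1, 2, 3, 4, 5, 6, 15, 12, 9, 10, 11, 8, 13, 16, 14, 7]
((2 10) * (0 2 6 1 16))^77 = [16, 6, 0, 3, 4, 5, 10, 7, 8, 9, 2, 11, 12, 13, 14, 15, 1] = (0 16 1 6 10 2)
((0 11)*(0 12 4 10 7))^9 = (0 4)(7 12)(10 11) = [4, 1, 2, 3, 0, 5, 6, 12, 8, 9, 11, 10, 7]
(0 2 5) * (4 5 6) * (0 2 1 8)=(0 1 8)(2 6 4 5)=[1, 8, 6, 3, 5, 2, 4, 7, 0]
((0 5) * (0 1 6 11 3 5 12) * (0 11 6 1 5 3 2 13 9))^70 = (0 13 11)(2 12 9) = [13, 1, 12, 3, 4, 5, 6, 7, 8, 2, 10, 0, 9, 11]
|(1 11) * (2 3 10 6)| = 4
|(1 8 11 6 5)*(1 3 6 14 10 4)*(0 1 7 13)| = 9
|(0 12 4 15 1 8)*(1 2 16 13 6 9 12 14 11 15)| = 13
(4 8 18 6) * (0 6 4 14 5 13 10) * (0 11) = (0 6 14 5 13 10 11)(4 8 18) = [6, 1, 2, 3, 8, 13, 14, 7, 18, 9, 11, 0, 12, 10, 5, 15, 16, 17, 4]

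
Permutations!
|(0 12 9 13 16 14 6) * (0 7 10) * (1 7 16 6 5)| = |(0 12 9 13 6 16 14 5 1 7 10)| = 11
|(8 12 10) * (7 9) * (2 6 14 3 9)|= |(2 6 14 3 9 7)(8 12 10)|= 6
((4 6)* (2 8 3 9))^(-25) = [0, 1, 9, 8, 6, 5, 4, 7, 2, 3] = (2 9 3 8)(4 6)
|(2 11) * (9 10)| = |(2 11)(9 10)| = 2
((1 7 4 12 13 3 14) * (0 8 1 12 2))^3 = (0 7)(1 2)(3 13 12 14)(4 8) = [7, 2, 1, 13, 8, 5, 6, 0, 4, 9, 10, 11, 14, 12, 3]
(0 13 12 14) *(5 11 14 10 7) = (0 13 12 10 7 5 11 14) = [13, 1, 2, 3, 4, 11, 6, 5, 8, 9, 7, 14, 10, 12, 0]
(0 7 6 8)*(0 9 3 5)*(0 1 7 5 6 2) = [5, 7, 0, 6, 4, 1, 8, 2, 9, 3] = (0 5 1 7 2)(3 6 8 9)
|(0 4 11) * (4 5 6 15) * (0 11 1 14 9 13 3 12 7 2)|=13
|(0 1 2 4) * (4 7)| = |(0 1 2 7 4)| = 5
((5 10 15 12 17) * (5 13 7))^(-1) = (5 7 13 17 12 15 10) = [0, 1, 2, 3, 4, 7, 6, 13, 8, 9, 5, 11, 15, 17, 14, 10, 16, 12]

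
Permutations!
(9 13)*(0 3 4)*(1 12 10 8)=(0 3 4)(1 12 10 8)(9 13)=[3, 12, 2, 4, 0, 5, 6, 7, 1, 13, 8, 11, 10, 9]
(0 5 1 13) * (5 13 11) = [13, 11, 2, 3, 4, 1, 6, 7, 8, 9, 10, 5, 12, 0] = (0 13)(1 11 5)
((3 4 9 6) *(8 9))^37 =[0, 1, 2, 8, 9, 5, 4, 7, 6, 3] =(3 8 6 4 9)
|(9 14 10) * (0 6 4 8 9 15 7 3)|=|(0 6 4 8 9 14 10 15 7 3)|=10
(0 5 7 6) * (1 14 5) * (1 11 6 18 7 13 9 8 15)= [11, 14, 2, 3, 4, 13, 0, 18, 15, 8, 10, 6, 12, 9, 5, 1, 16, 17, 7]= (0 11 6)(1 14 5 13 9 8 15)(7 18)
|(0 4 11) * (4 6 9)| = |(0 6 9 4 11)| = 5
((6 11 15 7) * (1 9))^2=(6 15)(7 11)=[0, 1, 2, 3, 4, 5, 15, 11, 8, 9, 10, 7, 12, 13, 14, 6]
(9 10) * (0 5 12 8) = (0 5 12 8)(9 10) = [5, 1, 2, 3, 4, 12, 6, 7, 0, 10, 9, 11, 8]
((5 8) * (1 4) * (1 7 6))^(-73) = (1 6 7 4)(5 8) = [0, 6, 2, 3, 1, 8, 7, 4, 5]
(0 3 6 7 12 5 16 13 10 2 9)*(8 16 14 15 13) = [3, 1, 9, 6, 4, 14, 7, 12, 16, 0, 2, 11, 5, 10, 15, 13, 8] = (0 3 6 7 12 5 14 15 13 10 2 9)(8 16)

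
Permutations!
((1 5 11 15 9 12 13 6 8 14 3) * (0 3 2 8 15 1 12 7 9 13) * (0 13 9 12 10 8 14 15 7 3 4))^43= (0 4)(1 5 11)(2 14)(3 15 10 9 8)(6 13 12 7)= [4, 5, 14, 15, 0, 11, 13, 6, 3, 8, 9, 1, 7, 12, 2, 10]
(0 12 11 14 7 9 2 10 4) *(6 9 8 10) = (0 12 11 14 7 8 10 4)(2 6 9) = [12, 1, 6, 3, 0, 5, 9, 8, 10, 2, 4, 14, 11, 13, 7]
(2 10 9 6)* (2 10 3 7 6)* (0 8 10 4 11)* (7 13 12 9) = [8, 1, 3, 13, 11, 5, 4, 6, 10, 2, 7, 0, 9, 12] = (0 8 10 7 6 4 11)(2 3 13 12 9)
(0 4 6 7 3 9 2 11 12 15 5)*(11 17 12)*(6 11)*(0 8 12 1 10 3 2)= (0 4 11 6 7 2 17 1 10 3 9)(5 8 12 15)= [4, 10, 17, 9, 11, 8, 7, 2, 12, 0, 3, 6, 15, 13, 14, 5, 16, 1]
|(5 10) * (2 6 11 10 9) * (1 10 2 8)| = |(1 10 5 9 8)(2 6 11)| = 15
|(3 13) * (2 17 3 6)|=5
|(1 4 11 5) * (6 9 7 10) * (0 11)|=20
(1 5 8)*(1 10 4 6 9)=[0, 5, 2, 3, 6, 8, 9, 7, 10, 1, 4]=(1 5 8 10 4 6 9)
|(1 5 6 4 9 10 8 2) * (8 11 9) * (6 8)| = 12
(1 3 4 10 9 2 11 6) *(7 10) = (1 3 4 7 10 9 2 11 6) = [0, 3, 11, 4, 7, 5, 1, 10, 8, 2, 9, 6]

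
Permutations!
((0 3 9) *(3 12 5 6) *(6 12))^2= (12)(0 3)(6 9)= [3, 1, 2, 0, 4, 5, 9, 7, 8, 6, 10, 11, 12]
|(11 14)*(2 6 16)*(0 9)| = |(0 9)(2 6 16)(11 14)| = 6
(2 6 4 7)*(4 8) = (2 6 8 4 7) = [0, 1, 6, 3, 7, 5, 8, 2, 4]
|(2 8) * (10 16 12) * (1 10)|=4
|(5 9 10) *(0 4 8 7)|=|(0 4 8 7)(5 9 10)|=12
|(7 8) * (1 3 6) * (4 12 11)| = |(1 3 6)(4 12 11)(7 8)| = 6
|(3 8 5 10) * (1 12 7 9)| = |(1 12 7 9)(3 8 5 10)| = 4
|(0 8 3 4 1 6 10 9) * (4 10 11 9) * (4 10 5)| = 9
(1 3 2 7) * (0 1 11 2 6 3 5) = [1, 5, 7, 6, 4, 0, 3, 11, 8, 9, 10, 2] = (0 1 5)(2 7 11)(3 6)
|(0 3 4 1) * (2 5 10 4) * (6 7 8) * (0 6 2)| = 8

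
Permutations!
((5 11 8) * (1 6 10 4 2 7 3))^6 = (11)(1 3 7 2 4 10 6) = [0, 3, 4, 7, 10, 5, 1, 2, 8, 9, 6, 11]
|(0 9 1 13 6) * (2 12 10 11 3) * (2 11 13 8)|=18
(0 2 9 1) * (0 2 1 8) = (0 1 2 9 8) = [1, 2, 9, 3, 4, 5, 6, 7, 0, 8]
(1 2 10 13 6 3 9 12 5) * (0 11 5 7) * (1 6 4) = (0 11 5 6 3 9 12 7)(1 2 10 13 4) = [11, 2, 10, 9, 1, 6, 3, 0, 8, 12, 13, 5, 7, 4]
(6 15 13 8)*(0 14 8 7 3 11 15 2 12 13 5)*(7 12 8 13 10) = (0 14 13 12 10 7 3 11 15 5)(2 8 6) = [14, 1, 8, 11, 4, 0, 2, 3, 6, 9, 7, 15, 10, 12, 13, 5]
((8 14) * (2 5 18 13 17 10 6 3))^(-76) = (2 17)(3 13)(5 10)(6 18) = [0, 1, 17, 13, 4, 10, 18, 7, 8, 9, 5, 11, 12, 3, 14, 15, 16, 2, 6]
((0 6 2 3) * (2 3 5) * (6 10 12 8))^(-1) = [3, 1, 5, 6, 4, 2, 8, 7, 12, 9, 0, 11, 10] = (0 3 6 8 12 10)(2 5)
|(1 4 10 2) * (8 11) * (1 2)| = 6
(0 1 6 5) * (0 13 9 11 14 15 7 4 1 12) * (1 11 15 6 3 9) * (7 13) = (0 12)(1 3 9 15 13)(4 11 14 6 5 7) = [12, 3, 2, 9, 11, 7, 5, 4, 8, 15, 10, 14, 0, 1, 6, 13]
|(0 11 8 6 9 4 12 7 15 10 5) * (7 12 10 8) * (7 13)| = |(0 11 13 7 15 8 6 9 4 10 5)| = 11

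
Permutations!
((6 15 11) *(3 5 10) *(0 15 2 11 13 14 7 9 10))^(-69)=(0 14 10)(3 15 7)(5 13 9)=[14, 1, 2, 15, 4, 13, 6, 3, 8, 5, 0, 11, 12, 9, 10, 7]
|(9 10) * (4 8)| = |(4 8)(9 10)| = 2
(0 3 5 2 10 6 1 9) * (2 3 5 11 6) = (0 5 3 11 6 1 9)(2 10) = [5, 9, 10, 11, 4, 3, 1, 7, 8, 0, 2, 6]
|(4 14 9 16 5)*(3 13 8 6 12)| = 5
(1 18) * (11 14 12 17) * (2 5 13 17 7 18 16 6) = (1 16 6 2 5 13 17 11 14 12 7 18) = [0, 16, 5, 3, 4, 13, 2, 18, 8, 9, 10, 14, 7, 17, 12, 15, 6, 11, 1]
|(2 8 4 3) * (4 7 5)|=6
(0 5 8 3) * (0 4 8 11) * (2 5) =(0 2 5 11)(3 4 8) =[2, 1, 5, 4, 8, 11, 6, 7, 3, 9, 10, 0]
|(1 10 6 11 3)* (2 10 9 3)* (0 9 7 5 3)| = |(0 9)(1 7 5 3)(2 10 6 11)| = 4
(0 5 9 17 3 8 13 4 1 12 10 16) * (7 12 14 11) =(0 5 9 17 3 8 13 4 1 14 11 7 12 10 16) =[5, 14, 2, 8, 1, 9, 6, 12, 13, 17, 16, 7, 10, 4, 11, 15, 0, 3]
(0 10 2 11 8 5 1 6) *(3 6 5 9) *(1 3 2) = [10, 5, 11, 6, 4, 3, 0, 7, 9, 2, 1, 8] = (0 10 1 5 3 6)(2 11 8 9)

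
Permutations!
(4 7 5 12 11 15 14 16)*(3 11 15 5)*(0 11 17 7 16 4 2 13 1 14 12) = (0 11 5)(1 14 4 16 2 13)(3 17 7)(12 15) = [11, 14, 13, 17, 16, 0, 6, 3, 8, 9, 10, 5, 15, 1, 4, 12, 2, 7]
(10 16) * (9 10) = (9 10 16) = [0, 1, 2, 3, 4, 5, 6, 7, 8, 10, 16, 11, 12, 13, 14, 15, 9]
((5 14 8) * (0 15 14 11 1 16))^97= (0 15 14 8 5 11 1 16)= [15, 16, 2, 3, 4, 11, 6, 7, 5, 9, 10, 1, 12, 13, 8, 14, 0]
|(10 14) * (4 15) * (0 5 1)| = |(0 5 1)(4 15)(10 14)| = 6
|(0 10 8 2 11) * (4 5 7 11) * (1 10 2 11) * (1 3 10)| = |(0 2 4 5 7 3 10 8 11)| = 9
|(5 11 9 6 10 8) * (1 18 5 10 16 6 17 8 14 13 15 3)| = |(1 18 5 11 9 17 8 10 14 13 15 3)(6 16)| = 12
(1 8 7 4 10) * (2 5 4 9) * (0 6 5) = (0 6 5 4 10 1 8 7 9 2) = [6, 8, 0, 3, 10, 4, 5, 9, 7, 2, 1]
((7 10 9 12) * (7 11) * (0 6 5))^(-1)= [5, 1, 2, 3, 4, 6, 0, 11, 8, 10, 7, 12, 9]= (0 5 6)(7 11 12 9 10)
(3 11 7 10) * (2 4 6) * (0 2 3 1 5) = (0 2 4 6 3 11 7 10 1 5) = [2, 5, 4, 11, 6, 0, 3, 10, 8, 9, 1, 7]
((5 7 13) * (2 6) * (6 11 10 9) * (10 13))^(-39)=(2 11 13 5 7 10 9 6)=[0, 1, 11, 3, 4, 7, 2, 10, 8, 6, 9, 13, 12, 5]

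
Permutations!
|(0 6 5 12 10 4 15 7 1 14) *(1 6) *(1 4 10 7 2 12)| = 10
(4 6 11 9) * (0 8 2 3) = [8, 1, 3, 0, 6, 5, 11, 7, 2, 4, 10, 9] = (0 8 2 3)(4 6 11 9)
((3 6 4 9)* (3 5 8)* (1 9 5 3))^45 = [0, 6, 2, 5, 1, 9, 8, 7, 3, 4] = (1 6 8 3 5 9 4)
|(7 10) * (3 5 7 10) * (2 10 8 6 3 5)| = 10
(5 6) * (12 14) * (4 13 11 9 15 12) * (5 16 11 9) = (4 13 9 15 12 14)(5 6 16 11) = [0, 1, 2, 3, 13, 6, 16, 7, 8, 15, 10, 5, 14, 9, 4, 12, 11]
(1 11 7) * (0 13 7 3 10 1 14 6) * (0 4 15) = (0 13 7 14 6 4 15)(1 11 3 10) = [13, 11, 2, 10, 15, 5, 4, 14, 8, 9, 1, 3, 12, 7, 6, 0]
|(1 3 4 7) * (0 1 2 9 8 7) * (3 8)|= |(0 1 8 7 2 9 3 4)|= 8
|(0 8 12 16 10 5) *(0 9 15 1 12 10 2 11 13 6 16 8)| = 35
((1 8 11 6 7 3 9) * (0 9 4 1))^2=[0, 11, 2, 1, 8, 5, 3, 4, 6, 9, 10, 7]=(1 11 7 4 8 6 3)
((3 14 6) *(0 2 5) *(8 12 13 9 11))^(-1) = (0 5 2)(3 6 14)(8 11 9 13 12) = [5, 1, 0, 6, 4, 2, 14, 7, 11, 13, 10, 9, 8, 12, 3]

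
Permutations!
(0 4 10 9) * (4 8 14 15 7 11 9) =(0 8 14 15 7 11 9)(4 10) =[8, 1, 2, 3, 10, 5, 6, 11, 14, 0, 4, 9, 12, 13, 15, 7]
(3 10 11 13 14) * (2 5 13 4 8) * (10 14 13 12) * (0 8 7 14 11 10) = (0 8 2 5 12)(3 11 4 7 14) = [8, 1, 5, 11, 7, 12, 6, 14, 2, 9, 10, 4, 0, 13, 3]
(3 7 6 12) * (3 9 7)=(6 12 9 7)=[0, 1, 2, 3, 4, 5, 12, 6, 8, 7, 10, 11, 9]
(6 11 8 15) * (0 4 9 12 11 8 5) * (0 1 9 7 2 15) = (0 4 7 2 15 6 8)(1 9 12 11 5) = [4, 9, 15, 3, 7, 1, 8, 2, 0, 12, 10, 5, 11, 13, 14, 6]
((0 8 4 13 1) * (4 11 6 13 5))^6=(13)=[0, 1, 2, 3, 4, 5, 6, 7, 8, 9, 10, 11, 12, 13]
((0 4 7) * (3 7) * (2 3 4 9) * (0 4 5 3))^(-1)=(0 2 9)(3 5 4 7)=[2, 1, 9, 5, 7, 4, 6, 3, 8, 0]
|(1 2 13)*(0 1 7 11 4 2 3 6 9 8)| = |(0 1 3 6 9 8)(2 13 7 11 4)| = 30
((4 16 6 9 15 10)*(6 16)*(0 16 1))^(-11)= [16, 0, 2, 3, 10, 5, 4, 7, 8, 6, 15, 11, 12, 13, 14, 9, 1]= (0 16 1)(4 10 15 9 6)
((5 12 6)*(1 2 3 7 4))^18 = (12)(1 7 2 4 3) = [0, 7, 4, 1, 3, 5, 6, 2, 8, 9, 10, 11, 12]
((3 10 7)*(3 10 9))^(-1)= (3 9)(7 10)= [0, 1, 2, 9, 4, 5, 6, 10, 8, 3, 7]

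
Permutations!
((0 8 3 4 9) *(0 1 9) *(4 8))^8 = [0, 1, 2, 3, 4, 5, 6, 7, 8, 9] = (9)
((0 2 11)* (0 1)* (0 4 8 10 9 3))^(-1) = (0 3 9 10 8 4 1 11 2) = [3, 11, 0, 9, 1, 5, 6, 7, 4, 10, 8, 2]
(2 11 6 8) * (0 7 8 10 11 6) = (0 7 8 2 6 10 11) = [7, 1, 6, 3, 4, 5, 10, 8, 2, 9, 11, 0]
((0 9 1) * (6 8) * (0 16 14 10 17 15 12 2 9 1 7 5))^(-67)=(0 17 7 14 2 1 15 5 10 9 16 12)(6 8)=[17, 15, 1, 3, 4, 10, 8, 14, 6, 16, 9, 11, 0, 13, 2, 5, 12, 7]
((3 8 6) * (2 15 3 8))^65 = (2 3 15)(6 8) = [0, 1, 3, 15, 4, 5, 8, 7, 6, 9, 10, 11, 12, 13, 14, 2]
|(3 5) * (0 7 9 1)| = 4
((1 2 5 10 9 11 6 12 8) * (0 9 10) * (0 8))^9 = (0 12 6 11 9)(1 2 5 8) = [12, 2, 5, 3, 4, 8, 11, 7, 1, 0, 10, 9, 6]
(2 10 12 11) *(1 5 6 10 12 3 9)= (1 5 6 10 3 9)(2 12 11)= [0, 5, 12, 9, 4, 6, 10, 7, 8, 1, 3, 2, 11]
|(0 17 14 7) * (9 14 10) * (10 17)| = 5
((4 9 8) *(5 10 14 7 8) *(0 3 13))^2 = (0 13 3)(4 5 14 8 9 10 7) = [13, 1, 2, 0, 5, 14, 6, 4, 9, 10, 7, 11, 12, 3, 8]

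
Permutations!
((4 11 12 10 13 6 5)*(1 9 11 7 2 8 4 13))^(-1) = (1 10 12 11 9)(2 7 4 8)(5 6 13) = [0, 10, 7, 3, 8, 6, 13, 4, 2, 1, 12, 9, 11, 5]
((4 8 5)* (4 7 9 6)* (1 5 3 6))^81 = (1 5 7 9)(3 6 4 8) = [0, 5, 2, 6, 8, 7, 4, 9, 3, 1]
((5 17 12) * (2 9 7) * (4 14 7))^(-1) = [0, 1, 7, 3, 9, 12, 6, 14, 8, 2, 10, 11, 17, 13, 4, 15, 16, 5] = (2 7 14 4 9)(5 12 17)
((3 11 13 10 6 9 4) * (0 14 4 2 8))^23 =(0 14 4 3 11 13 10 6 9 2 8) =[14, 1, 8, 11, 3, 5, 9, 7, 0, 2, 6, 13, 12, 10, 4]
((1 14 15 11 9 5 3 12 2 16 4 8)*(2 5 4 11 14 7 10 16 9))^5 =[0, 2, 7, 5, 16, 12, 6, 9, 11, 10, 4, 1, 3, 13, 15, 14, 8] =(1 2 7 9 10 4 16 8 11)(3 5 12)(14 15)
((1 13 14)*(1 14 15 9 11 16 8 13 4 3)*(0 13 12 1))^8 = (0 1 16 15 3 12 11 13 4 8 9) = [1, 16, 2, 12, 8, 5, 6, 7, 9, 0, 10, 13, 11, 4, 14, 3, 15]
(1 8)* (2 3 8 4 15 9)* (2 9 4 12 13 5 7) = [0, 12, 3, 8, 15, 7, 6, 2, 1, 9, 10, 11, 13, 5, 14, 4] = (1 12 13 5 7 2 3 8)(4 15)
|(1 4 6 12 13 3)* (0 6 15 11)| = 9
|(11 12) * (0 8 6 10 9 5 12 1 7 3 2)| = |(0 8 6 10 9 5 12 11 1 7 3 2)| = 12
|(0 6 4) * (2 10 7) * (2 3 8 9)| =|(0 6 4)(2 10 7 3 8 9)| =6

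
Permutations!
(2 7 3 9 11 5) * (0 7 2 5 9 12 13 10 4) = (0 7 3 12 13 10 4)(9 11) = [7, 1, 2, 12, 0, 5, 6, 3, 8, 11, 4, 9, 13, 10]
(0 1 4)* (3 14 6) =(0 1 4)(3 14 6) =[1, 4, 2, 14, 0, 5, 3, 7, 8, 9, 10, 11, 12, 13, 6]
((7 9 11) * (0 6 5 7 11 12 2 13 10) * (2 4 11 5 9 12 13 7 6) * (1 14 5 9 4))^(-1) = (0 10 13 9 11 4 6 5 14 1 12 7 2) = [10, 12, 0, 3, 6, 14, 5, 2, 8, 11, 13, 4, 7, 9, 1]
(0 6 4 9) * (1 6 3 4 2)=(0 3 4 9)(1 6 2)=[3, 6, 1, 4, 9, 5, 2, 7, 8, 0]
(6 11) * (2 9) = (2 9)(6 11) = [0, 1, 9, 3, 4, 5, 11, 7, 8, 2, 10, 6]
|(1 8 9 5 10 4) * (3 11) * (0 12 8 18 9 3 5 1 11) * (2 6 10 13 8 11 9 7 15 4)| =42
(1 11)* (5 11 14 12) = (1 14 12 5 11) = [0, 14, 2, 3, 4, 11, 6, 7, 8, 9, 10, 1, 5, 13, 12]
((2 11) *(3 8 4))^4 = (11)(3 8 4) = [0, 1, 2, 8, 3, 5, 6, 7, 4, 9, 10, 11]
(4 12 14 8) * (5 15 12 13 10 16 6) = (4 13 10 16 6 5 15 12 14 8) = [0, 1, 2, 3, 13, 15, 5, 7, 4, 9, 16, 11, 14, 10, 8, 12, 6]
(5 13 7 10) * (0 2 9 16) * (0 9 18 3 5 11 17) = [2, 1, 18, 5, 4, 13, 6, 10, 8, 16, 11, 17, 12, 7, 14, 15, 9, 0, 3] = (0 2 18 3 5 13 7 10 11 17)(9 16)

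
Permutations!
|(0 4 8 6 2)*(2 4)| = |(0 2)(4 8 6)| = 6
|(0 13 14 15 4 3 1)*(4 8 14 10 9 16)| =24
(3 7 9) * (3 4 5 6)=[0, 1, 2, 7, 5, 6, 3, 9, 8, 4]=(3 7 9 4 5 6)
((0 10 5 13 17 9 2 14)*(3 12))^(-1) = (0 14 2 9 17 13 5 10)(3 12) = [14, 1, 9, 12, 4, 10, 6, 7, 8, 17, 0, 11, 3, 5, 2, 15, 16, 13]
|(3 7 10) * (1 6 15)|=3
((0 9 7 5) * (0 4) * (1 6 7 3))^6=(0 5 6 3)(1 9 4 7)=[5, 9, 2, 0, 7, 6, 3, 1, 8, 4]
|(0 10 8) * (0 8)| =|(0 10)| =2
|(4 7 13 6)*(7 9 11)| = 6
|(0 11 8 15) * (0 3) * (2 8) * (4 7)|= |(0 11 2 8 15 3)(4 7)|= 6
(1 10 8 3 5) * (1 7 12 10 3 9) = (1 3 5 7 12 10 8 9) = [0, 3, 2, 5, 4, 7, 6, 12, 9, 1, 8, 11, 10]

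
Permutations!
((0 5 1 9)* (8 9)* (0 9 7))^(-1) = (9)(0 7 8 1 5) = [7, 5, 2, 3, 4, 0, 6, 8, 1, 9]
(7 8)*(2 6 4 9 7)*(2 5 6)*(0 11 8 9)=(0 11 8 5 6 4)(7 9)=[11, 1, 2, 3, 0, 6, 4, 9, 5, 7, 10, 8]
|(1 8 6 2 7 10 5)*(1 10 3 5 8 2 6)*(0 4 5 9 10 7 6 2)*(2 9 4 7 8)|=28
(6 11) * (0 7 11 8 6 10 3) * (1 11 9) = [7, 11, 2, 0, 4, 5, 8, 9, 6, 1, 3, 10] = (0 7 9 1 11 10 3)(6 8)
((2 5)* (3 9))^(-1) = (2 5)(3 9) = [0, 1, 5, 9, 4, 2, 6, 7, 8, 3]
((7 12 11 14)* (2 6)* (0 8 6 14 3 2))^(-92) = (0 8 6)(2 11 7)(3 12 14) = [8, 1, 11, 12, 4, 5, 0, 2, 6, 9, 10, 7, 14, 13, 3]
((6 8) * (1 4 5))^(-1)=[0, 5, 2, 3, 1, 4, 8, 7, 6]=(1 5 4)(6 8)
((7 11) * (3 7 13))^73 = [0, 1, 2, 7, 4, 5, 6, 11, 8, 9, 10, 13, 12, 3] = (3 7 11 13)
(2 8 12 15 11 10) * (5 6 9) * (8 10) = (2 10)(5 6 9)(8 12 15 11) = [0, 1, 10, 3, 4, 6, 9, 7, 12, 5, 2, 8, 15, 13, 14, 11]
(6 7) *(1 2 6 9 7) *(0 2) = (0 2 6 1)(7 9) = [2, 0, 6, 3, 4, 5, 1, 9, 8, 7]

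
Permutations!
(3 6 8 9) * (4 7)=(3 6 8 9)(4 7)=[0, 1, 2, 6, 7, 5, 8, 4, 9, 3]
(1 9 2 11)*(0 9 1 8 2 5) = (0 9 5)(2 11 8) = [9, 1, 11, 3, 4, 0, 6, 7, 2, 5, 10, 8]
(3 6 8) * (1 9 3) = (1 9 3 6 8) = [0, 9, 2, 6, 4, 5, 8, 7, 1, 3]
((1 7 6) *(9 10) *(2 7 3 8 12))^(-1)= [0, 6, 12, 1, 4, 5, 7, 2, 3, 10, 9, 11, 8]= (1 6 7 2 12 8 3)(9 10)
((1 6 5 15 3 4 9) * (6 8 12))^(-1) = (1 9 4 3 15 5 6 12 8) = [0, 9, 2, 15, 3, 6, 12, 7, 1, 4, 10, 11, 8, 13, 14, 5]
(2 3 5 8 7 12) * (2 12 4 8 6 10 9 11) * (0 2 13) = (0 2 3 5 6 10 9 11 13)(4 8 7) = [2, 1, 3, 5, 8, 6, 10, 4, 7, 11, 9, 13, 12, 0]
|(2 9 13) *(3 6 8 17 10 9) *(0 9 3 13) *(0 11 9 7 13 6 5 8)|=10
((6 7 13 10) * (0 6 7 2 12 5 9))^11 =(0 9 5 12 2 6)(7 10 13) =[9, 1, 6, 3, 4, 12, 0, 10, 8, 5, 13, 11, 2, 7]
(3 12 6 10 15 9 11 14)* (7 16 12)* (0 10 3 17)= [10, 1, 2, 7, 4, 5, 3, 16, 8, 11, 15, 14, 6, 13, 17, 9, 12, 0]= (0 10 15 9 11 14 17)(3 7 16 12 6)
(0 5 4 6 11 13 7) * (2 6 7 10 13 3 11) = [5, 1, 6, 11, 7, 4, 2, 0, 8, 9, 13, 3, 12, 10] = (0 5 4 7)(2 6)(3 11)(10 13)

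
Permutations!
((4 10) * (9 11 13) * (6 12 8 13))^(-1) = (4 10)(6 11 9 13 8 12) = [0, 1, 2, 3, 10, 5, 11, 7, 12, 13, 4, 9, 6, 8]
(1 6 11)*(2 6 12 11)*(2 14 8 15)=[0, 12, 6, 3, 4, 5, 14, 7, 15, 9, 10, 1, 11, 13, 8, 2]=(1 12 11)(2 6 14 8 15)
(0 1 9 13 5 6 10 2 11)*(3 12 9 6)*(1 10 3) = (0 10 2 11)(1 6 3 12 9 13 5) = [10, 6, 11, 12, 4, 1, 3, 7, 8, 13, 2, 0, 9, 5]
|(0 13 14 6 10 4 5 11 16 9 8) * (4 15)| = 12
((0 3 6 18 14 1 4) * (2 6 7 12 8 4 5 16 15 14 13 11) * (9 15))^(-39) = [12, 9, 6, 8, 7, 15, 18, 4, 3, 1, 10, 2, 0, 11, 16, 5, 14, 17, 13] = (0 12)(1 9)(2 6 18 13 11)(3 8)(4 7)(5 15)(14 16)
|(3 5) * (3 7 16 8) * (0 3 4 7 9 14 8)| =|(0 3 5 9 14 8 4 7 16)| =9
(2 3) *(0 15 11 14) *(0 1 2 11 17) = (0 15 17)(1 2 3 11 14) = [15, 2, 3, 11, 4, 5, 6, 7, 8, 9, 10, 14, 12, 13, 1, 17, 16, 0]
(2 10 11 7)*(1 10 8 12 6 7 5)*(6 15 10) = (1 6 7 2 8 12 15 10 11 5) = [0, 6, 8, 3, 4, 1, 7, 2, 12, 9, 11, 5, 15, 13, 14, 10]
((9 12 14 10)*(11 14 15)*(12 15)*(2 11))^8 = (2 14 9)(10 15 11) = [0, 1, 14, 3, 4, 5, 6, 7, 8, 2, 15, 10, 12, 13, 9, 11]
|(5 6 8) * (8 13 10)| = 5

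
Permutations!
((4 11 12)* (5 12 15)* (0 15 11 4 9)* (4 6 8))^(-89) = (0 15 5 12 9)(4 6 8) = [15, 1, 2, 3, 6, 12, 8, 7, 4, 0, 10, 11, 9, 13, 14, 5]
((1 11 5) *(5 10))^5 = (1 11 10 5) = [0, 11, 2, 3, 4, 1, 6, 7, 8, 9, 5, 10]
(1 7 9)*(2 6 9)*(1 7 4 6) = [0, 4, 1, 3, 6, 5, 9, 2, 8, 7] = (1 4 6 9 7 2)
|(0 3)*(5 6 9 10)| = 4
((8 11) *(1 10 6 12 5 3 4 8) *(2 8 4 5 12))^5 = (12)(1 11 8 2 6 10)(3 5) = [0, 11, 6, 5, 4, 3, 10, 7, 2, 9, 1, 8, 12]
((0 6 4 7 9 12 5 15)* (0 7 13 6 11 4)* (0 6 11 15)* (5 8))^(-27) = (0 15 7 9 12 8 5) = [15, 1, 2, 3, 4, 0, 6, 9, 5, 12, 10, 11, 8, 13, 14, 7]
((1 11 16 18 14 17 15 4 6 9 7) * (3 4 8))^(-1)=[0, 7, 2, 8, 3, 5, 4, 9, 15, 6, 10, 1, 12, 13, 18, 17, 11, 14, 16]=(1 7 9 6 4 3 8 15 17 14 18 16 11)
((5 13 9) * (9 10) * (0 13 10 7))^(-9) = (13) = [0, 1, 2, 3, 4, 5, 6, 7, 8, 9, 10, 11, 12, 13]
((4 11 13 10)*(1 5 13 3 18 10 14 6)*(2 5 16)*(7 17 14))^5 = [0, 7, 14, 3, 4, 6, 13, 16, 8, 9, 10, 11, 12, 1, 5, 15, 17, 2, 18] = (18)(1 7 16 17 2 14 5 6 13)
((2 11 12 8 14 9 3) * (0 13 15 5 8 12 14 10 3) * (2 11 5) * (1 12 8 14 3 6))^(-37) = [14, 10, 13, 11, 4, 15, 8, 7, 1, 5, 12, 3, 6, 9, 2, 0] = (0 14 2 13 9 5 15)(1 10 12 6 8)(3 11)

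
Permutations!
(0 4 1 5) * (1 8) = (0 4 8 1 5) = [4, 5, 2, 3, 8, 0, 6, 7, 1]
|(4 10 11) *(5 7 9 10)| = 6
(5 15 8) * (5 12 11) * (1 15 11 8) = (1 15)(5 11)(8 12) = [0, 15, 2, 3, 4, 11, 6, 7, 12, 9, 10, 5, 8, 13, 14, 1]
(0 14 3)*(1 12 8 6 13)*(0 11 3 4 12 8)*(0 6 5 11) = (0 14 4 12 6 13 1 8 5 11 3) = [14, 8, 2, 0, 12, 11, 13, 7, 5, 9, 10, 3, 6, 1, 4]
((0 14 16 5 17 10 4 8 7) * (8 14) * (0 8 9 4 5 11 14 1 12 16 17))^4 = (0 12 17 9 16 10 4 11 5 1 14) = [12, 14, 2, 3, 11, 1, 6, 7, 8, 16, 4, 5, 17, 13, 0, 15, 10, 9]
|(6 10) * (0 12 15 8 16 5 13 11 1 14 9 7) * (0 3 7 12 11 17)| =12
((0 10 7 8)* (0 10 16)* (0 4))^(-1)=(0 4 16)(7 10 8)=[4, 1, 2, 3, 16, 5, 6, 10, 7, 9, 8, 11, 12, 13, 14, 15, 0]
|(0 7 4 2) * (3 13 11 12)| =|(0 7 4 2)(3 13 11 12)| =4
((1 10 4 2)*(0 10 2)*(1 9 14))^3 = (1 14 9 2) = [0, 14, 1, 3, 4, 5, 6, 7, 8, 2, 10, 11, 12, 13, 9]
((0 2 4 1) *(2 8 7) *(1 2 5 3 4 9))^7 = (0 9 4 5 8 1 2 3 7) = [9, 2, 3, 7, 5, 8, 6, 0, 1, 4]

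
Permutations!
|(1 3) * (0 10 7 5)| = |(0 10 7 5)(1 3)| = 4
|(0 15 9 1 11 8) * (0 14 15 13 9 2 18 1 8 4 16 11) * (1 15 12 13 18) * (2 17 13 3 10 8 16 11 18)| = |(0 2 1)(3 10 8 14 12)(4 11)(9 16 18 15 17 13)| = 30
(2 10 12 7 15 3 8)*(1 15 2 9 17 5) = (1 15 3 8 9 17 5)(2 10 12 7) = [0, 15, 10, 8, 4, 1, 6, 2, 9, 17, 12, 11, 7, 13, 14, 3, 16, 5]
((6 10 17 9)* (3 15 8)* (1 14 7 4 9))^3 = [0, 4, 2, 3, 10, 5, 1, 6, 8, 17, 14, 11, 12, 13, 9, 15, 16, 7] = (1 4 10 14 9 17 7 6)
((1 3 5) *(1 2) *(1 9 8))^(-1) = (1 8 9 2 5 3) = [0, 8, 5, 1, 4, 3, 6, 7, 9, 2]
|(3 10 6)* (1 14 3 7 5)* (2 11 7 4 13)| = 11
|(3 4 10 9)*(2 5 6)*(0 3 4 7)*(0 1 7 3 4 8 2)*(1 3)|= |(0 4 10 9 8 2 5 6)(1 7 3)|= 24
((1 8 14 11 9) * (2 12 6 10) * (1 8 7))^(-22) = (2 6)(8 11)(9 14)(10 12) = [0, 1, 6, 3, 4, 5, 2, 7, 11, 14, 12, 8, 10, 13, 9]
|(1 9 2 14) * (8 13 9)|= 6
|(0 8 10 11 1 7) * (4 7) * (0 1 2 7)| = 8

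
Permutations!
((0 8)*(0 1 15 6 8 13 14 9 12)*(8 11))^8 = [9, 11, 2, 3, 4, 5, 1, 7, 6, 13, 10, 15, 14, 12, 0, 8] = (0 9 13 12 14)(1 11 15 8 6)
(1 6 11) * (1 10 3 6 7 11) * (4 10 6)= (1 7 11 6)(3 4 10)= [0, 7, 2, 4, 10, 5, 1, 11, 8, 9, 3, 6]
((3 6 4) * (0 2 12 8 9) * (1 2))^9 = [12, 8, 9, 3, 4, 5, 6, 7, 1, 2, 10, 11, 0] = (0 12)(1 8)(2 9)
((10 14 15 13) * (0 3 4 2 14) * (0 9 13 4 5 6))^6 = (0 5)(2 15)(3 6)(4 14) = [5, 1, 15, 6, 14, 0, 3, 7, 8, 9, 10, 11, 12, 13, 4, 2]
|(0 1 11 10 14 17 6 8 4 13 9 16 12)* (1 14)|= 30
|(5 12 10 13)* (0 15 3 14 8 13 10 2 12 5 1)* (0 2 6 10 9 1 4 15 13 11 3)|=12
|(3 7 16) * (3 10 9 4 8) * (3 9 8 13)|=|(3 7 16 10 8 9 4 13)|=8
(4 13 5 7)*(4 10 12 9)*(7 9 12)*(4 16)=(4 13 5 9 16)(7 10)=[0, 1, 2, 3, 13, 9, 6, 10, 8, 16, 7, 11, 12, 5, 14, 15, 4]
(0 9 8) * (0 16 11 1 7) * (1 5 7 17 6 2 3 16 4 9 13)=[13, 17, 3, 16, 9, 7, 2, 0, 4, 8, 10, 5, 12, 1, 14, 15, 11, 6]=(0 13 1 17 6 2 3 16 11 5 7)(4 9 8)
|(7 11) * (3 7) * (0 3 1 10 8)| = |(0 3 7 11 1 10 8)| = 7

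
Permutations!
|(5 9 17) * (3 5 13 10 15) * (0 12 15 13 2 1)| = |(0 12 15 3 5 9 17 2 1)(10 13)| = 18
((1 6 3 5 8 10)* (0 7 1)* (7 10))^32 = (10)(1 3 8)(5 7 6) = [0, 3, 2, 8, 4, 7, 5, 6, 1, 9, 10]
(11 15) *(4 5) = (4 5)(11 15) = [0, 1, 2, 3, 5, 4, 6, 7, 8, 9, 10, 15, 12, 13, 14, 11]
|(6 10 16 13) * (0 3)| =4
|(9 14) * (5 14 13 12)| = |(5 14 9 13 12)| = 5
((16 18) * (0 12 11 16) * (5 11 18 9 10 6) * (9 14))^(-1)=(0 18 12)(5 6 10 9 14 16 11)=[18, 1, 2, 3, 4, 6, 10, 7, 8, 14, 9, 5, 0, 13, 16, 15, 11, 17, 12]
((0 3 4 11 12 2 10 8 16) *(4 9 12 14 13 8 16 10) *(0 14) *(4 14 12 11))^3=[11, 1, 8, 0, 4, 5, 6, 7, 12, 3, 2, 9, 13, 16, 10, 15, 14]=(0 11 9 3)(2 8 12 13 16 14 10)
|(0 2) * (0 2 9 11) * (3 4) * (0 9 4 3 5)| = 6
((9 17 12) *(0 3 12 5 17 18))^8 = (0 9 3 18 12) = [9, 1, 2, 18, 4, 5, 6, 7, 8, 3, 10, 11, 0, 13, 14, 15, 16, 17, 12]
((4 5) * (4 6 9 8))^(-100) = [0, 1, 2, 3, 4, 5, 6, 7, 8, 9] = (9)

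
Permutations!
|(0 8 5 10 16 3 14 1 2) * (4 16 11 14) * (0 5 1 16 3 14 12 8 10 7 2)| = |(0 10 11 12 8 1)(2 5 7)(3 4)(14 16)| = 6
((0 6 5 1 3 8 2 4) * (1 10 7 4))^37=(0 6 5 10 7 4)(1 3 8 2)=[6, 3, 1, 8, 0, 10, 5, 4, 2, 9, 7]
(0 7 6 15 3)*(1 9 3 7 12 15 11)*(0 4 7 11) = (0 12 15 11 1 9 3 4 7 6) = [12, 9, 2, 4, 7, 5, 0, 6, 8, 3, 10, 1, 15, 13, 14, 11]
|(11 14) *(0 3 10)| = |(0 3 10)(11 14)| = 6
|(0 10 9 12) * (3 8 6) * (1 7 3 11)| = |(0 10 9 12)(1 7 3 8 6 11)| = 12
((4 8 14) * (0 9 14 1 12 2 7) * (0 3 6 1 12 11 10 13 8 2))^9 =(0 11 2 12 1 4 8 6 14 13 3 9 10 7) =[11, 4, 12, 9, 8, 5, 14, 0, 6, 10, 7, 2, 1, 3, 13]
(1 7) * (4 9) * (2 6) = (1 7)(2 6)(4 9) = [0, 7, 6, 3, 9, 5, 2, 1, 8, 4]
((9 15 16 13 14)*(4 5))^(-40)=(16)=[0, 1, 2, 3, 4, 5, 6, 7, 8, 9, 10, 11, 12, 13, 14, 15, 16]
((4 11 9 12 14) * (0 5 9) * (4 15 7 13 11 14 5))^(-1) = (0 11 13 7 15 14 4)(5 12 9) = [11, 1, 2, 3, 0, 12, 6, 15, 8, 5, 10, 13, 9, 7, 4, 14]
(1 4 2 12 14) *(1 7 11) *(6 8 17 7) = (1 4 2 12 14 6 8 17 7 11) = [0, 4, 12, 3, 2, 5, 8, 11, 17, 9, 10, 1, 14, 13, 6, 15, 16, 7]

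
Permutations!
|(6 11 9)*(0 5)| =|(0 5)(6 11 9)| =6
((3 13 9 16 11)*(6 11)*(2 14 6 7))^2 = (2 6 3 9 7 14 11 13 16) = [0, 1, 6, 9, 4, 5, 3, 14, 8, 7, 10, 13, 12, 16, 11, 15, 2]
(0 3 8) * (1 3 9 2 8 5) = (0 9 2 8)(1 3 5) = [9, 3, 8, 5, 4, 1, 6, 7, 0, 2]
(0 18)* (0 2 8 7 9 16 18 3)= [3, 1, 8, 0, 4, 5, 6, 9, 7, 16, 10, 11, 12, 13, 14, 15, 18, 17, 2]= (0 3)(2 8 7 9 16 18)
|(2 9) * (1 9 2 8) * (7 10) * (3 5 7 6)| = |(1 9 8)(3 5 7 10 6)| = 15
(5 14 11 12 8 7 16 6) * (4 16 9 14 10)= [0, 1, 2, 3, 16, 10, 5, 9, 7, 14, 4, 12, 8, 13, 11, 15, 6]= (4 16 6 5 10)(7 9 14 11 12 8)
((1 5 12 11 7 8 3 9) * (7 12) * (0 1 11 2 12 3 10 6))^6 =(12)(0 6 10 8 7 5 1) =[6, 0, 2, 3, 4, 1, 10, 5, 7, 9, 8, 11, 12]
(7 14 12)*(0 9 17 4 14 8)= (0 9 17 4 14 12 7 8)= [9, 1, 2, 3, 14, 5, 6, 8, 0, 17, 10, 11, 7, 13, 12, 15, 16, 4]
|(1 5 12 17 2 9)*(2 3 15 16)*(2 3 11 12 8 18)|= |(1 5 8 18 2 9)(3 15 16)(11 12 17)|= 6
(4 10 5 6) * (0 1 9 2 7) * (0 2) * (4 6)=(0 1 9)(2 7)(4 10 5)=[1, 9, 7, 3, 10, 4, 6, 2, 8, 0, 5]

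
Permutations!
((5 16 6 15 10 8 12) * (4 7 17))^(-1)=(4 17 7)(5 12 8 10 15 6 16)=[0, 1, 2, 3, 17, 12, 16, 4, 10, 9, 15, 11, 8, 13, 14, 6, 5, 7]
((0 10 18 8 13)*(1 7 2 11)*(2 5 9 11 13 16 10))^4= (18)(0 2 13)(1 11 9 5 7)= [2, 11, 13, 3, 4, 7, 6, 1, 8, 5, 10, 9, 12, 0, 14, 15, 16, 17, 18]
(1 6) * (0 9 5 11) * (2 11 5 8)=(0 9 8 2 11)(1 6)=[9, 6, 11, 3, 4, 5, 1, 7, 2, 8, 10, 0]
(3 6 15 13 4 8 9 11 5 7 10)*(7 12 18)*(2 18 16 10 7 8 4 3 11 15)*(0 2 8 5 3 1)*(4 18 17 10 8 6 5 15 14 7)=(0 2 17 10 11 3 5 12 16 8 9 14 7 4 18 15 13 1)=[2, 0, 17, 5, 18, 12, 6, 4, 9, 14, 11, 3, 16, 1, 7, 13, 8, 10, 15]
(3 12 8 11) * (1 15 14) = (1 15 14)(3 12 8 11) = [0, 15, 2, 12, 4, 5, 6, 7, 11, 9, 10, 3, 8, 13, 1, 14]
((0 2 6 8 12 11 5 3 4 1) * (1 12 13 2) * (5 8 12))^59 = (0 1)(2 13 8 11 12 6)(3 5 4) = [1, 0, 13, 5, 3, 4, 2, 7, 11, 9, 10, 12, 6, 8]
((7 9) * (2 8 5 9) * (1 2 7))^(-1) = (1 9 5 8 2) = [0, 9, 1, 3, 4, 8, 6, 7, 2, 5]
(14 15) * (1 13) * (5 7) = (1 13)(5 7)(14 15) = [0, 13, 2, 3, 4, 7, 6, 5, 8, 9, 10, 11, 12, 1, 15, 14]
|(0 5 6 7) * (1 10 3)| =12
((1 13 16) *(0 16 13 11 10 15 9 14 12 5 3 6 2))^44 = (0 15 3 1 14 2 10 5 16 9 6 11 12) = [15, 14, 10, 1, 4, 16, 11, 7, 8, 6, 5, 12, 0, 13, 2, 3, 9]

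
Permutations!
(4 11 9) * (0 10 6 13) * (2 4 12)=(0 10 6 13)(2 4 11 9 12)=[10, 1, 4, 3, 11, 5, 13, 7, 8, 12, 6, 9, 2, 0]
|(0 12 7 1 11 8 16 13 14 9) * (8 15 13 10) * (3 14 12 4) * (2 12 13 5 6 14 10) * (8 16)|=15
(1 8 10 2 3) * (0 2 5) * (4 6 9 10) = (0 2 3 1 8 4 6 9 10 5) = [2, 8, 3, 1, 6, 0, 9, 7, 4, 10, 5]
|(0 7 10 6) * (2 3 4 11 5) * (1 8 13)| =60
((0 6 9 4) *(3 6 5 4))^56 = (0 4 5)(3 9 6) = [4, 1, 2, 9, 5, 0, 3, 7, 8, 6]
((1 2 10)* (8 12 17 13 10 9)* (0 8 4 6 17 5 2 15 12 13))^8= (0 2 10 6 12 8 9 1 17 5 13 4 15)= [2, 17, 10, 3, 15, 13, 12, 7, 9, 1, 6, 11, 8, 4, 14, 0, 16, 5]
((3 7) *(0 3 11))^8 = (11) = [0, 1, 2, 3, 4, 5, 6, 7, 8, 9, 10, 11]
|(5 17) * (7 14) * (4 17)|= |(4 17 5)(7 14)|= 6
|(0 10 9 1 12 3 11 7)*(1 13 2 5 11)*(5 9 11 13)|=12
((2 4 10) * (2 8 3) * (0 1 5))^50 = (10)(0 5 1) = [5, 0, 2, 3, 4, 1, 6, 7, 8, 9, 10]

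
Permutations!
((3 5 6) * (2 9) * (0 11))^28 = [0, 1, 2, 5, 4, 6, 3, 7, 8, 9, 10, 11] = (11)(3 5 6)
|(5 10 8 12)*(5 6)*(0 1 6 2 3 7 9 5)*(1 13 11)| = |(0 13 11 1 6)(2 3 7 9 5 10 8 12)| = 40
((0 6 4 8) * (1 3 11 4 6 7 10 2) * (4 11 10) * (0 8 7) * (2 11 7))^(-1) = (1 2 4 7 11 10 3) = [0, 2, 4, 1, 7, 5, 6, 11, 8, 9, 3, 10]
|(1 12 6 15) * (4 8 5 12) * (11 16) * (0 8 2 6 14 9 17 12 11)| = |(0 8 5 11 16)(1 4 2 6 15)(9 17 12 14)| = 20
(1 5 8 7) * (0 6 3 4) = (0 6 3 4)(1 5 8 7) = [6, 5, 2, 4, 0, 8, 3, 1, 7]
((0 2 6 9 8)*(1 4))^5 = (9)(1 4) = [0, 4, 2, 3, 1, 5, 6, 7, 8, 9]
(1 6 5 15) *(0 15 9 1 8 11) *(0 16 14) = (0 15 8 11 16 14)(1 6 5 9) = [15, 6, 2, 3, 4, 9, 5, 7, 11, 1, 10, 16, 12, 13, 0, 8, 14]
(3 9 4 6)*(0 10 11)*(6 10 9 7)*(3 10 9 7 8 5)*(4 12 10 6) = (0 7 4 9 12 10 11)(3 8 5) = [7, 1, 2, 8, 9, 3, 6, 4, 5, 12, 11, 0, 10]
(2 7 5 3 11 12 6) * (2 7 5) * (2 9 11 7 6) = [0, 1, 5, 7, 4, 3, 6, 9, 8, 11, 10, 12, 2] = (2 5 3 7 9 11 12)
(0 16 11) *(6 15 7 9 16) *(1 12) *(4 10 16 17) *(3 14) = [6, 12, 2, 14, 10, 5, 15, 9, 8, 17, 16, 0, 1, 13, 3, 7, 11, 4] = (0 6 15 7 9 17 4 10 16 11)(1 12)(3 14)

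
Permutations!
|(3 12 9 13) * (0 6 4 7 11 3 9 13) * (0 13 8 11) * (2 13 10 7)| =|(0 6 4 2 13 9 10 7)(3 12 8 11)| =8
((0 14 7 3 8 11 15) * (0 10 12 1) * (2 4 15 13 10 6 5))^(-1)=(0 1 12 10 13 11 8 3 7 14)(2 5 6 15 4)=[1, 12, 5, 7, 2, 6, 15, 14, 3, 9, 13, 8, 10, 11, 0, 4]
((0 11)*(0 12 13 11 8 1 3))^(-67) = (0 8 1 3)(11 13 12) = [8, 3, 2, 0, 4, 5, 6, 7, 1, 9, 10, 13, 11, 12]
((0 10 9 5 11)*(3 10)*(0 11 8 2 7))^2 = [10, 1, 0, 9, 4, 2, 6, 3, 7, 8, 5, 11] = (11)(0 10 5 2)(3 9 8 7)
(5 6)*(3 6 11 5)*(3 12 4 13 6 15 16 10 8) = [0, 1, 2, 15, 13, 11, 12, 7, 3, 9, 8, 5, 4, 6, 14, 16, 10] = (3 15 16 10 8)(4 13 6 12)(5 11)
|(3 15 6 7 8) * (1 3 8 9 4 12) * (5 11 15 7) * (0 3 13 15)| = |(0 3 7 9 4 12 1 13 15 6 5 11)| = 12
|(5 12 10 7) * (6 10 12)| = |(12)(5 6 10 7)| = 4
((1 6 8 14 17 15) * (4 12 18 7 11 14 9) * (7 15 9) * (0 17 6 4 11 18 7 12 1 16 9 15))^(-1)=(0 18 7 12 8 6 14 11 9 16 15 17)(1 4)=[18, 4, 2, 3, 1, 5, 14, 12, 6, 16, 10, 9, 8, 13, 11, 17, 15, 0, 7]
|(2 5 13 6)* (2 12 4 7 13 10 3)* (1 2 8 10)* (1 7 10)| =11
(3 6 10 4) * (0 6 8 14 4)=(0 6 10)(3 8 14 4)=[6, 1, 2, 8, 3, 5, 10, 7, 14, 9, 0, 11, 12, 13, 4]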